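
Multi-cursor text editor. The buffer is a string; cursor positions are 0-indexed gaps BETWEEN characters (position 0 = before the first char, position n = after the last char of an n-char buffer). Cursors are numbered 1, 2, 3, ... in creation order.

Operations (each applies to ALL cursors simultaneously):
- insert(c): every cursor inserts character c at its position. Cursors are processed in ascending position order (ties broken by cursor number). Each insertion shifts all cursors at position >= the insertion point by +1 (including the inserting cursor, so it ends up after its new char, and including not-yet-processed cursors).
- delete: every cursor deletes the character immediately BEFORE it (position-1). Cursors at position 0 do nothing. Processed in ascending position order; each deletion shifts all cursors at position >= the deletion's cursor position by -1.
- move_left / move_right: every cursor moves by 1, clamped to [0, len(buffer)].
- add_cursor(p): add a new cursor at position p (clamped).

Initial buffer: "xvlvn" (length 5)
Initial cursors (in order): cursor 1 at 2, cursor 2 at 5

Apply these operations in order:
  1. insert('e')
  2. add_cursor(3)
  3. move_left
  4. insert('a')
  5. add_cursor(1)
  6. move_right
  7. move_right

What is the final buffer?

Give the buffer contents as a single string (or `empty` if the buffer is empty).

Answer: xvaaelvnae

Derivation:
After op 1 (insert('e')): buffer="xvelvne" (len 7), cursors c1@3 c2@7, authorship ..1...2
After op 2 (add_cursor(3)): buffer="xvelvne" (len 7), cursors c1@3 c3@3 c2@7, authorship ..1...2
After op 3 (move_left): buffer="xvelvne" (len 7), cursors c1@2 c3@2 c2@6, authorship ..1...2
After op 4 (insert('a')): buffer="xvaaelvnae" (len 10), cursors c1@4 c3@4 c2@9, authorship ..131...22
After op 5 (add_cursor(1)): buffer="xvaaelvnae" (len 10), cursors c4@1 c1@4 c3@4 c2@9, authorship ..131...22
After op 6 (move_right): buffer="xvaaelvnae" (len 10), cursors c4@2 c1@5 c3@5 c2@10, authorship ..131...22
After op 7 (move_right): buffer="xvaaelvnae" (len 10), cursors c4@3 c1@6 c3@6 c2@10, authorship ..131...22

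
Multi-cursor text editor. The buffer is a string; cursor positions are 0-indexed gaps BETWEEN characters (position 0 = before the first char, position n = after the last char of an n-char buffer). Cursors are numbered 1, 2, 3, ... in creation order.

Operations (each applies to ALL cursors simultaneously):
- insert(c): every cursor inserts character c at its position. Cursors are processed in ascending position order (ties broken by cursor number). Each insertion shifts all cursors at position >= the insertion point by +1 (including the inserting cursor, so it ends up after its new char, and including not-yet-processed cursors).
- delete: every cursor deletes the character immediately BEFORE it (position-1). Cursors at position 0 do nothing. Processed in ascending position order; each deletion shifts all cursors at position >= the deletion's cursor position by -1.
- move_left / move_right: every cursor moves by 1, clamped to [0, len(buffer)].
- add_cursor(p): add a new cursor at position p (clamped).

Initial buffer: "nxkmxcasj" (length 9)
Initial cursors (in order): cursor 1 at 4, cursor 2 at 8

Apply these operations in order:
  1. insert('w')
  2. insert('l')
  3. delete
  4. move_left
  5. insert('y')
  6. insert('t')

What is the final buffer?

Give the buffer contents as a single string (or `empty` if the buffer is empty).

After op 1 (insert('w')): buffer="nxkmwxcaswj" (len 11), cursors c1@5 c2@10, authorship ....1....2.
After op 2 (insert('l')): buffer="nxkmwlxcaswlj" (len 13), cursors c1@6 c2@12, authorship ....11....22.
After op 3 (delete): buffer="nxkmwxcaswj" (len 11), cursors c1@5 c2@10, authorship ....1....2.
After op 4 (move_left): buffer="nxkmwxcaswj" (len 11), cursors c1@4 c2@9, authorship ....1....2.
After op 5 (insert('y')): buffer="nxkmywxcasywj" (len 13), cursors c1@5 c2@11, authorship ....11....22.
After op 6 (insert('t')): buffer="nxkmytwxcasytwj" (len 15), cursors c1@6 c2@13, authorship ....111....222.

Answer: nxkmytwxcasytwj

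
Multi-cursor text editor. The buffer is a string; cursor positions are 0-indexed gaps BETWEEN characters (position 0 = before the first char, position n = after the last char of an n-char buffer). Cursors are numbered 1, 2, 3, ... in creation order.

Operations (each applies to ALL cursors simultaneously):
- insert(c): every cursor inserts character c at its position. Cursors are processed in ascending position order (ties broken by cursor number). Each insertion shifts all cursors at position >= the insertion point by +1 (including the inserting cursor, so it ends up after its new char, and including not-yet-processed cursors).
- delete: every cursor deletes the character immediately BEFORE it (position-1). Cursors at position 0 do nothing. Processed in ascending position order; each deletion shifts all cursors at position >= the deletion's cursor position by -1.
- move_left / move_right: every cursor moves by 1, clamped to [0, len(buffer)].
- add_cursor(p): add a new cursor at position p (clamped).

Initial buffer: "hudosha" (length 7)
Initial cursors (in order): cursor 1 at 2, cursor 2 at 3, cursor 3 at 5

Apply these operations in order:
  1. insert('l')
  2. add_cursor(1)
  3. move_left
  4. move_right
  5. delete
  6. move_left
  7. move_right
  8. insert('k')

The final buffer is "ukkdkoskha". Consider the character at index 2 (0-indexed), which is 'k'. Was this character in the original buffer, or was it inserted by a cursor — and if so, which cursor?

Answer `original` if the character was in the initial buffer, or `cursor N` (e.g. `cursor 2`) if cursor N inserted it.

After op 1 (insert('l')): buffer="huldloslha" (len 10), cursors c1@3 c2@5 c3@8, authorship ..1.2..3..
After op 2 (add_cursor(1)): buffer="huldloslha" (len 10), cursors c4@1 c1@3 c2@5 c3@8, authorship ..1.2..3..
After op 3 (move_left): buffer="huldloslha" (len 10), cursors c4@0 c1@2 c2@4 c3@7, authorship ..1.2..3..
After op 4 (move_right): buffer="huldloslha" (len 10), cursors c4@1 c1@3 c2@5 c3@8, authorship ..1.2..3..
After op 5 (delete): buffer="udosha" (len 6), cursors c4@0 c1@1 c2@2 c3@4, authorship ......
After op 6 (move_left): buffer="udosha" (len 6), cursors c1@0 c4@0 c2@1 c3@3, authorship ......
After op 7 (move_right): buffer="udosha" (len 6), cursors c1@1 c4@1 c2@2 c3@4, authorship ......
After op 8 (insert('k')): buffer="ukkdkoskha" (len 10), cursors c1@3 c4@3 c2@5 c3@8, authorship .14.2..3..
Authorship (.=original, N=cursor N): . 1 4 . 2 . . 3 . .
Index 2: author = 4

Answer: cursor 4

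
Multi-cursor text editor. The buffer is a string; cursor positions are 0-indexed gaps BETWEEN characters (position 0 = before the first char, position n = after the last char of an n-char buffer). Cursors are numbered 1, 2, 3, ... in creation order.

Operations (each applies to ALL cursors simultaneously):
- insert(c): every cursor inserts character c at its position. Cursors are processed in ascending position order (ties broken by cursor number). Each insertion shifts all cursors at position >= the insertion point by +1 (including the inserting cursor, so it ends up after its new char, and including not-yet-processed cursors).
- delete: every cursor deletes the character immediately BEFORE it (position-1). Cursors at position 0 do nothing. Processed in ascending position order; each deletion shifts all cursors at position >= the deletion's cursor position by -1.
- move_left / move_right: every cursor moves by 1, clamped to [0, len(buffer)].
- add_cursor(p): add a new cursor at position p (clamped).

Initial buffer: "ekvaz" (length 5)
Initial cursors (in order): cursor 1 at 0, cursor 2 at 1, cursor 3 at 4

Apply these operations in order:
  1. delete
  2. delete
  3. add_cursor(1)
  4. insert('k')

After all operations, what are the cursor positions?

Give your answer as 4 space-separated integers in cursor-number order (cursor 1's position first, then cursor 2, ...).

Answer: 2 2 5 5

Derivation:
After op 1 (delete): buffer="kvz" (len 3), cursors c1@0 c2@0 c3@2, authorship ...
After op 2 (delete): buffer="kz" (len 2), cursors c1@0 c2@0 c3@1, authorship ..
After op 3 (add_cursor(1)): buffer="kz" (len 2), cursors c1@0 c2@0 c3@1 c4@1, authorship ..
After op 4 (insert('k')): buffer="kkkkkz" (len 6), cursors c1@2 c2@2 c3@5 c4@5, authorship 12.34.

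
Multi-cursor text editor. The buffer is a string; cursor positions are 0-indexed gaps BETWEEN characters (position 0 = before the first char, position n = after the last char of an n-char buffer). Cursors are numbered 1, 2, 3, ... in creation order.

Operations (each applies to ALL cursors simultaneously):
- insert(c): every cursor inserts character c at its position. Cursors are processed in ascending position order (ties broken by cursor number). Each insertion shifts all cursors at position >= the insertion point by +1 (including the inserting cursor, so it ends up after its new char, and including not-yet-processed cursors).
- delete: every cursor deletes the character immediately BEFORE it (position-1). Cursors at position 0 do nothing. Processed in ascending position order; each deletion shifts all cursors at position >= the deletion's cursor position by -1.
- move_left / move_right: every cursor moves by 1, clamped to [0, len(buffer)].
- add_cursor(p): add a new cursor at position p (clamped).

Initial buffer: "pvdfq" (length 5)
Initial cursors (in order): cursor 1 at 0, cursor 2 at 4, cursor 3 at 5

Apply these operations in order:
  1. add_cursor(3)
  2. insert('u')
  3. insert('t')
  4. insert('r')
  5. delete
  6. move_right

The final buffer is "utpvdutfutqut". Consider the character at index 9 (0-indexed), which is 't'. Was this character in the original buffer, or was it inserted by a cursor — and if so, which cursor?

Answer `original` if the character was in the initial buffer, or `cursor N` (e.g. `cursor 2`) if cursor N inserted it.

After op 1 (add_cursor(3)): buffer="pvdfq" (len 5), cursors c1@0 c4@3 c2@4 c3@5, authorship .....
After op 2 (insert('u')): buffer="upvdufuqu" (len 9), cursors c1@1 c4@5 c2@7 c3@9, authorship 1...4.2.3
After op 3 (insert('t')): buffer="utpvdutfutqut" (len 13), cursors c1@2 c4@7 c2@10 c3@13, authorship 11...44.22.33
After op 4 (insert('r')): buffer="utrpvdutrfutrqutr" (len 17), cursors c1@3 c4@9 c2@13 c3@17, authorship 111...444.222.333
After op 5 (delete): buffer="utpvdutfutqut" (len 13), cursors c1@2 c4@7 c2@10 c3@13, authorship 11...44.22.33
After op 6 (move_right): buffer="utpvdutfutqut" (len 13), cursors c1@3 c4@8 c2@11 c3@13, authorship 11...44.22.33
Authorship (.=original, N=cursor N): 1 1 . . . 4 4 . 2 2 . 3 3
Index 9: author = 2

Answer: cursor 2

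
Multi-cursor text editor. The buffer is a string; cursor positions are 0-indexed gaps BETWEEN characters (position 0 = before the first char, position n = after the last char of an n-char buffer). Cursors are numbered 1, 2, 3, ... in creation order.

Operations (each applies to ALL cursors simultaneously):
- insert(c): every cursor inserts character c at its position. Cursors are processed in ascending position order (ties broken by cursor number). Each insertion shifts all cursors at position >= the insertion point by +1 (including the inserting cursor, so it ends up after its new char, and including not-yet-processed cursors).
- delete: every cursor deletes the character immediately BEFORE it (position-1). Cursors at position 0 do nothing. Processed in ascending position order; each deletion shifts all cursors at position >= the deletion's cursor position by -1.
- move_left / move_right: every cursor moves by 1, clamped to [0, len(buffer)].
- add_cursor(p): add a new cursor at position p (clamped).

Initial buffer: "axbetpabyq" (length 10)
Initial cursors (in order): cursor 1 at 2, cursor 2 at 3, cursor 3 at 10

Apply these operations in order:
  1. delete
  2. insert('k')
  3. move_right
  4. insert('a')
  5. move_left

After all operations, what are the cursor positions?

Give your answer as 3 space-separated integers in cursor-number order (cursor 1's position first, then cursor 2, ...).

Answer: 5 5 12

Derivation:
After op 1 (delete): buffer="aetpaby" (len 7), cursors c1@1 c2@1 c3@7, authorship .......
After op 2 (insert('k')): buffer="akketpabyk" (len 10), cursors c1@3 c2@3 c3@10, authorship .12......3
After op 3 (move_right): buffer="akketpabyk" (len 10), cursors c1@4 c2@4 c3@10, authorship .12......3
After op 4 (insert('a')): buffer="akkeaatpabyka" (len 13), cursors c1@6 c2@6 c3@13, authorship .12.12.....33
After op 5 (move_left): buffer="akkeaatpabyka" (len 13), cursors c1@5 c2@5 c3@12, authorship .12.12.....33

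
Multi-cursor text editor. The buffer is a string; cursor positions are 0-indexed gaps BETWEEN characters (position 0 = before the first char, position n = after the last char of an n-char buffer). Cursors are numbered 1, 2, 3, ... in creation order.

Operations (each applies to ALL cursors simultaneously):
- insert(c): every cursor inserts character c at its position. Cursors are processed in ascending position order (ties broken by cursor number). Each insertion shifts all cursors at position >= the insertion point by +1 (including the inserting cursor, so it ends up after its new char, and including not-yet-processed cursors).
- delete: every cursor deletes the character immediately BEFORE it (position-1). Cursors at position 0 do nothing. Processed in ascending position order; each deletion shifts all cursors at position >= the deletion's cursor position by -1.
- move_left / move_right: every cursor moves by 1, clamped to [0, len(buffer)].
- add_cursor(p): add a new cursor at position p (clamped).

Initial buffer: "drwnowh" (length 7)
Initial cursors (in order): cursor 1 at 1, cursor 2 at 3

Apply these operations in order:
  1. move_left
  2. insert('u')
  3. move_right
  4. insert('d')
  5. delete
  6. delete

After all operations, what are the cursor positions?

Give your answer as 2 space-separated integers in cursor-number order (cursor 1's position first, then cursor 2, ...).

Answer: 1 3

Derivation:
After op 1 (move_left): buffer="drwnowh" (len 7), cursors c1@0 c2@2, authorship .......
After op 2 (insert('u')): buffer="udruwnowh" (len 9), cursors c1@1 c2@4, authorship 1..2.....
After op 3 (move_right): buffer="udruwnowh" (len 9), cursors c1@2 c2@5, authorship 1..2.....
After op 4 (insert('d')): buffer="uddruwdnowh" (len 11), cursors c1@3 c2@7, authorship 1.1.2.2....
After op 5 (delete): buffer="udruwnowh" (len 9), cursors c1@2 c2@5, authorship 1..2.....
After op 6 (delete): buffer="urunowh" (len 7), cursors c1@1 c2@3, authorship 1.2....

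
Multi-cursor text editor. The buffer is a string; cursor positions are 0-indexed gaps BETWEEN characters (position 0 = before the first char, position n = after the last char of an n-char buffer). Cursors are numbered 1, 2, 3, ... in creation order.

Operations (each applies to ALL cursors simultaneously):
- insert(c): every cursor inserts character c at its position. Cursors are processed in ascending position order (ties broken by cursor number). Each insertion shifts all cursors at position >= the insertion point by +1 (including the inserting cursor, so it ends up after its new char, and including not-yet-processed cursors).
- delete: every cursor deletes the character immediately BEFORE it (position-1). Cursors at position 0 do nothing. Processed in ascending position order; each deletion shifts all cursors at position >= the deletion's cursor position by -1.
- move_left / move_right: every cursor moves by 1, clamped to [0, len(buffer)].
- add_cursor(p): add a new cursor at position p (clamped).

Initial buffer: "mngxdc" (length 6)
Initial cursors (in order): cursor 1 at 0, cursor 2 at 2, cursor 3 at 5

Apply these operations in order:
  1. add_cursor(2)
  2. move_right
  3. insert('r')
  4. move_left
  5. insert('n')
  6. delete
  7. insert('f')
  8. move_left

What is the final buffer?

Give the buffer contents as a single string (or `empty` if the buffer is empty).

After op 1 (add_cursor(2)): buffer="mngxdc" (len 6), cursors c1@0 c2@2 c4@2 c3@5, authorship ......
After op 2 (move_right): buffer="mngxdc" (len 6), cursors c1@1 c2@3 c4@3 c3@6, authorship ......
After op 3 (insert('r')): buffer="mrngrrxdcr" (len 10), cursors c1@2 c2@6 c4@6 c3@10, authorship .1..24...3
After op 4 (move_left): buffer="mrngrrxdcr" (len 10), cursors c1@1 c2@5 c4@5 c3@9, authorship .1..24...3
After op 5 (insert('n')): buffer="mnrngrnnrxdcnr" (len 14), cursors c1@2 c2@8 c4@8 c3@13, authorship .11..2244...33
After op 6 (delete): buffer="mrngrrxdcr" (len 10), cursors c1@1 c2@5 c4@5 c3@9, authorship .1..24...3
After op 7 (insert('f')): buffer="mfrngrffrxdcfr" (len 14), cursors c1@2 c2@8 c4@8 c3@13, authorship .11..2244...33
After op 8 (move_left): buffer="mfrngrffrxdcfr" (len 14), cursors c1@1 c2@7 c4@7 c3@12, authorship .11..2244...33

Answer: mfrngrffrxdcfr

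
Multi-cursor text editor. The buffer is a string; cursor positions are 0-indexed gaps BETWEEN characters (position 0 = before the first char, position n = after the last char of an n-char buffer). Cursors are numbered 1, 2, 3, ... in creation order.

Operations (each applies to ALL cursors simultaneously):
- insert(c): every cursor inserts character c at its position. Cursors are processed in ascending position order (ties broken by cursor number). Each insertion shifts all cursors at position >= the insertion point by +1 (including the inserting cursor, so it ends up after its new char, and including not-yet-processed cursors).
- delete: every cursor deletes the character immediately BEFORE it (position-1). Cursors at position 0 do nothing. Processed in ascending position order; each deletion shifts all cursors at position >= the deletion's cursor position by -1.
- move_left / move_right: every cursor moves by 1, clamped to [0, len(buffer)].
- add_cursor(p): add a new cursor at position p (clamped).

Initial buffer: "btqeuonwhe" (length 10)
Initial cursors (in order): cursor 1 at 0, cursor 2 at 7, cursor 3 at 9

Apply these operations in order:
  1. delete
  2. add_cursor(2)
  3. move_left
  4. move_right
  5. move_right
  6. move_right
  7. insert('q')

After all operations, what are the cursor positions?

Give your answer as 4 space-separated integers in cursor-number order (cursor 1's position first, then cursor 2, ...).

Answer: 4 12 12 6

Derivation:
After op 1 (delete): buffer="btqeuowe" (len 8), cursors c1@0 c2@6 c3@7, authorship ........
After op 2 (add_cursor(2)): buffer="btqeuowe" (len 8), cursors c1@0 c4@2 c2@6 c3@7, authorship ........
After op 3 (move_left): buffer="btqeuowe" (len 8), cursors c1@0 c4@1 c2@5 c3@6, authorship ........
After op 4 (move_right): buffer="btqeuowe" (len 8), cursors c1@1 c4@2 c2@6 c3@7, authorship ........
After op 5 (move_right): buffer="btqeuowe" (len 8), cursors c1@2 c4@3 c2@7 c3@8, authorship ........
After op 6 (move_right): buffer="btqeuowe" (len 8), cursors c1@3 c4@4 c2@8 c3@8, authorship ........
After op 7 (insert('q')): buffer="btqqequoweqq" (len 12), cursors c1@4 c4@6 c2@12 c3@12, authorship ...1.4....23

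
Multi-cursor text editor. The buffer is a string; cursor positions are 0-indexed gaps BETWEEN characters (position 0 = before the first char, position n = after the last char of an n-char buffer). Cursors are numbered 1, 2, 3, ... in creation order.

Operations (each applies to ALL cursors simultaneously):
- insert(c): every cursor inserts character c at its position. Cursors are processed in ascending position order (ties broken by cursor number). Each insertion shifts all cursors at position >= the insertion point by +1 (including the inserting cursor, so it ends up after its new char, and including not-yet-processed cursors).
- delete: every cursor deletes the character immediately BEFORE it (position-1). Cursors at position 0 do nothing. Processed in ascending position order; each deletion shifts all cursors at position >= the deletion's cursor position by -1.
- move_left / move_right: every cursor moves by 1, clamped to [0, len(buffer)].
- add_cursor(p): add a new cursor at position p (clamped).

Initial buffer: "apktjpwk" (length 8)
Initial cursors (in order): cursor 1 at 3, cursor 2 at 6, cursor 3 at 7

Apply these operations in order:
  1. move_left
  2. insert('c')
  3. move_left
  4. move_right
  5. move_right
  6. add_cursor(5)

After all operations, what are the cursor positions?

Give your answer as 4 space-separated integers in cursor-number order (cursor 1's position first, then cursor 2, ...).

Answer: 4 8 10 5

Derivation:
After op 1 (move_left): buffer="apktjpwk" (len 8), cursors c1@2 c2@5 c3@6, authorship ........
After op 2 (insert('c')): buffer="apcktjcpcwk" (len 11), cursors c1@3 c2@7 c3@9, authorship ..1...2.3..
After op 3 (move_left): buffer="apcktjcpcwk" (len 11), cursors c1@2 c2@6 c3@8, authorship ..1...2.3..
After op 4 (move_right): buffer="apcktjcpcwk" (len 11), cursors c1@3 c2@7 c3@9, authorship ..1...2.3..
After op 5 (move_right): buffer="apcktjcpcwk" (len 11), cursors c1@4 c2@8 c3@10, authorship ..1...2.3..
After op 6 (add_cursor(5)): buffer="apcktjcpcwk" (len 11), cursors c1@4 c4@5 c2@8 c3@10, authorship ..1...2.3..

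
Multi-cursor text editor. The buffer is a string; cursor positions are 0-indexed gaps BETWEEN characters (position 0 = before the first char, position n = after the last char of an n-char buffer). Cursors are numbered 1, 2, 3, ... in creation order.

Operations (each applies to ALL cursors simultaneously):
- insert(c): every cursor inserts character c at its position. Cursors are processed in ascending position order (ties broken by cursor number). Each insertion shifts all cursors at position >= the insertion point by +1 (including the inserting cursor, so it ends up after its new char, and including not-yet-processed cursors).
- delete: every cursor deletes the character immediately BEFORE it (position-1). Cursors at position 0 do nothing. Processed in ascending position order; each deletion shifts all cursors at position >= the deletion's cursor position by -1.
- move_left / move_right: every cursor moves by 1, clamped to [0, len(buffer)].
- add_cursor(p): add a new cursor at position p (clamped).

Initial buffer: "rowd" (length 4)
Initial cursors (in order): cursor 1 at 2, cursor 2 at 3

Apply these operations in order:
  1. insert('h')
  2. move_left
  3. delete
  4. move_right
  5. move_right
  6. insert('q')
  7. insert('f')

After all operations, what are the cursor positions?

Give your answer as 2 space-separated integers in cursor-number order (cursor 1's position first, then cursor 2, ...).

Answer: 5 8

Derivation:
After op 1 (insert('h')): buffer="rohwhd" (len 6), cursors c1@3 c2@5, authorship ..1.2.
After op 2 (move_left): buffer="rohwhd" (len 6), cursors c1@2 c2@4, authorship ..1.2.
After op 3 (delete): buffer="rhhd" (len 4), cursors c1@1 c2@2, authorship .12.
After op 4 (move_right): buffer="rhhd" (len 4), cursors c1@2 c2@3, authorship .12.
After op 5 (move_right): buffer="rhhd" (len 4), cursors c1@3 c2@4, authorship .12.
After op 6 (insert('q')): buffer="rhhqdq" (len 6), cursors c1@4 c2@6, authorship .121.2
After op 7 (insert('f')): buffer="rhhqfdqf" (len 8), cursors c1@5 c2@8, authorship .1211.22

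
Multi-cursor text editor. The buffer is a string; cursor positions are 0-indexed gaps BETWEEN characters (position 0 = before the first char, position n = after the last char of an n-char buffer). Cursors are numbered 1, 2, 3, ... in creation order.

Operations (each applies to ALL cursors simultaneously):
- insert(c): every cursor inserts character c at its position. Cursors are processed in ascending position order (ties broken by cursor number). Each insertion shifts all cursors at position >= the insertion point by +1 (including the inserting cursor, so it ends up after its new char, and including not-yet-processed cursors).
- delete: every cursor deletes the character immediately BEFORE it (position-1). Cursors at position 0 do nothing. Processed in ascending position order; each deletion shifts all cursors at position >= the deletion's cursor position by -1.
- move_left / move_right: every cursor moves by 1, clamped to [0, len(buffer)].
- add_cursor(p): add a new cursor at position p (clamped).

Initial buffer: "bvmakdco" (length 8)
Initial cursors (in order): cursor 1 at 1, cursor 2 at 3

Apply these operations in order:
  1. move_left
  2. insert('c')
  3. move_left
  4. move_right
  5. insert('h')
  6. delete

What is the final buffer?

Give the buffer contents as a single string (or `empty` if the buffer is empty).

After op 1 (move_left): buffer="bvmakdco" (len 8), cursors c1@0 c2@2, authorship ........
After op 2 (insert('c')): buffer="cbvcmakdco" (len 10), cursors c1@1 c2@4, authorship 1..2......
After op 3 (move_left): buffer="cbvcmakdco" (len 10), cursors c1@0 c2@3, authorship 1..2......
After op 4 (move_right): buffer="cbvcmakdco" (len 10), cursors c1@1 c2@4, authorship 1..2......
After op 5 (insert('h')): buffer="chbvchmakdco" (len 12), cursors c1@2 c2@6, authorship 11..22......
After op 6 (delete): buffer="cbvcmakdco" (len 10), cursors c1@1 c2@4, authorship 1..2......

Answer: cbvcmakdco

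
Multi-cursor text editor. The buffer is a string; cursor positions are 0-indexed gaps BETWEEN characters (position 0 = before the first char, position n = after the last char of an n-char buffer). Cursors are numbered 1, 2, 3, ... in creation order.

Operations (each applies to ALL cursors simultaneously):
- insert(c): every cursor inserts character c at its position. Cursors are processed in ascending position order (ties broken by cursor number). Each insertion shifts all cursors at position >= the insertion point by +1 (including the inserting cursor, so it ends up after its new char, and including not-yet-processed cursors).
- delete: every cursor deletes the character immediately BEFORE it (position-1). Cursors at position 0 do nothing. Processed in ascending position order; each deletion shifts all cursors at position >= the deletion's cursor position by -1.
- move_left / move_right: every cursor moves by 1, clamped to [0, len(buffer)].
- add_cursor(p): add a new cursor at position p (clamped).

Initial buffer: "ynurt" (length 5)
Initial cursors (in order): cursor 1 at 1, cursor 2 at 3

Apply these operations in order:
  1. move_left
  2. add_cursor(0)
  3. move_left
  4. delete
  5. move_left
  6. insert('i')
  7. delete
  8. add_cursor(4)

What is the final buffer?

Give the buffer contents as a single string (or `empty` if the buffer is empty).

Answer: nurt

Derivation:
After op 1 (move_left): buffer="ynurt" (len 5), cursors c1@0 c2@2, authorship .....
After op 2 (add_cursor(0)): buffer="ynurt" (len 5), cursors c1@0 c3@0 c2@2, authorship .....
After op 3 (move_left): buffer="ynurt" (len 5), cursors c1@0 c3@0 c2@1, authorship .....
After op 4 (delete): buffer="nurt" (len 4), cursors c1@0 c2@0 c3@0, authorship ....
After op 5 (move_left): buffer="nurt" (len 4), cursors c1@0 c2@0 c3@0, authorship ....
After op 6 (insert('i')): buffer="iiinurt" (len 7), cursors c1@3 c2@3 c3@3, authorship 123....
After op 7 (delete): buffer="nurt" (len 4), cursors c1@0 c2@0 c3@0, authorship ....
After op 8 (add_cursor(4)): buffer="nurt" (len 4), cursors c1@0 c2@0 c3@0 c4@4, authorship ....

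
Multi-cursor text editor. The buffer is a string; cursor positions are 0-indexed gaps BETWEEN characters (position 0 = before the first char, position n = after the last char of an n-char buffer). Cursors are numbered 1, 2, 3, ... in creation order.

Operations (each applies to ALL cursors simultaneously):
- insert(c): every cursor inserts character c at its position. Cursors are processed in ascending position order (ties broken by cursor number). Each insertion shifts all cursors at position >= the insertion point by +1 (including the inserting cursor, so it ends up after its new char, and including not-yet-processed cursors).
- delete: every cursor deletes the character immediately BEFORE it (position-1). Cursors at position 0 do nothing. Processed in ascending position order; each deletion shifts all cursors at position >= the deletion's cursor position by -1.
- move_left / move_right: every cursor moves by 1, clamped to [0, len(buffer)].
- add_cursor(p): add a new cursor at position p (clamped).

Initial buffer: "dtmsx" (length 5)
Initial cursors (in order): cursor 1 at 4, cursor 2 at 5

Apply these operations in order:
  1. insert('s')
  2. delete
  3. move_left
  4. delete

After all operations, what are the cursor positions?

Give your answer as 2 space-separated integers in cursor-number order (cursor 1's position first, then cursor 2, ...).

Answer: 2 2

Derivation:
After op 1 (insert('s')): buffer="dtmssxs" (len 7), cursors c1@5 c2@7, authorship ....1.2
After op 2 (delete): buffer="dtmsx" (len 5), cursors c1@4 c2@5, authorship .....
After op 3 (move_left): buffer="dtmsx" (len 5), cursors c1@3 c2@4, authorship .....
After op 4 (delete): buffer="dtx" (len 3), cursors c1@2 c2@2, authorship ...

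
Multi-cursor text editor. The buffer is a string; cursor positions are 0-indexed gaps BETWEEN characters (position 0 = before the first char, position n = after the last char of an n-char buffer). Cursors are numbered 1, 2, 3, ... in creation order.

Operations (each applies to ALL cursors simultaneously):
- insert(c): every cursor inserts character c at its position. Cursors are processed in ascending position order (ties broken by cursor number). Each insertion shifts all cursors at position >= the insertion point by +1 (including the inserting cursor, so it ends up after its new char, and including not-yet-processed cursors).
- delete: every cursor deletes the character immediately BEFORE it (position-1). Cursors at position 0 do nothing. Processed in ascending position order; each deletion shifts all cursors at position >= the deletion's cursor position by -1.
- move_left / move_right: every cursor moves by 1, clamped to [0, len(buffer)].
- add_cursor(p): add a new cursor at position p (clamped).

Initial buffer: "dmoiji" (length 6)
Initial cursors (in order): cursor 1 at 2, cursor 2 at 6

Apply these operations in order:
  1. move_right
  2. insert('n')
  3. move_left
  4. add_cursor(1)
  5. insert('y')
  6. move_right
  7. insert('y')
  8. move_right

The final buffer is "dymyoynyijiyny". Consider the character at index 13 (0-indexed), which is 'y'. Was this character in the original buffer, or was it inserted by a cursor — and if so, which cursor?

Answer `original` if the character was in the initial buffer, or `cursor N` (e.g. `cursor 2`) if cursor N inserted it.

After op 1 (move_right): buffer="dmoiji" (len 6), cursors c1@3 c2@6, authorship ......
After op 2 (insert('n')): buffer="dmonijin" (len 8), cursors c1@4 c2@8, authorship ...1...2
After op 3 (move_left): buffer="dmonijin" (len 8), cursors c1@3 c2@7, authorship ...1...2
After op 4 (add_cursor(1)): buffer="dmonijin" (len 8), cursors c3@1 c1@3 c2@7, authorship ...1...2
After op 5 (insert('y')): buffer="dymoynijiyn" (len 11), cursors c3@2 c1@5 c2@10, authorship .3..11...22
After op 6 (move_right): buffer="dymoynijiyn" (len 11), cursors c3@3 c1@6 c2@11, authorship .3..11...22
After op 7 (insert('y')): buffer="dymyoynyijiyny" (len 14), cursors c3@4 c1@8 c2@14, authorship .3.3.111...222
After op 8 (move_right): buffer="dymyoynyijiyny" (len 14), cursors c3@5 c1@9 c2@14, authorship .3.3.111...222
Authorship (.=original, N=cursor N): . 3 . 3 . 1 1 1 . . . 2 2 2
Index 13: author = 2

Answer: cursor 2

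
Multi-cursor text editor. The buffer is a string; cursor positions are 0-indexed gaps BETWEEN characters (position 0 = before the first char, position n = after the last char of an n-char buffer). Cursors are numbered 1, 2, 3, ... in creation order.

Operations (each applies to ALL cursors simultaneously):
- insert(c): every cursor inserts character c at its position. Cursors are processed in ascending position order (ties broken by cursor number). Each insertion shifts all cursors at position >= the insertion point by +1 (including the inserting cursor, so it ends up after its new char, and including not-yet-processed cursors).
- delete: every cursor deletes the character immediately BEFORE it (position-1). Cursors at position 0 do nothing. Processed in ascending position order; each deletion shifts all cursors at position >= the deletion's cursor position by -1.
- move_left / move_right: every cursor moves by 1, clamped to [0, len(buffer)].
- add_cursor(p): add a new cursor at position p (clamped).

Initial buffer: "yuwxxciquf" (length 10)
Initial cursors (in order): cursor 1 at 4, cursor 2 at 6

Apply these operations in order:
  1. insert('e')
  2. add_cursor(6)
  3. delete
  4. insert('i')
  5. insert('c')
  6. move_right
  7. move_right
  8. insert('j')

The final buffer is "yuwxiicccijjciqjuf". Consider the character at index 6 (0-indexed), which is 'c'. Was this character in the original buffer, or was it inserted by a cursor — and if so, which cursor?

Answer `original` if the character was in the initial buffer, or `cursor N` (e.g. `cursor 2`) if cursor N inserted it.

Answer: cursor 1

Derivation:
After op 1 (insert('e')): buffer="yuwxexceiquf" (len 12), cursors c1@5 c2@8, authorship ....1..2....
After op 2 (add_cursor(6)): buffer="yuwxexceiquf" (len 12), cursors c1@5 c3@6 c2@8, authorship ....1..2....
After op 3 (delete): buffer="yuwxciquf" (len 9), cursors c1@4 c3@4 c2@5, authorship .........
After op 4 (insert('i')): buffer="yuwxiiciiquf" (len 12), cursors c1@6 c3@6 c2@8, authorship ....13.2....
After op 5 (insert('c')): buffer="yuwxiiccciciquf" (len 15), cursors c1@8 c3@8 c2@11, authorship ....1313.22....
After op 6 (move_right): buffer="yuwxiiccciciquf" (len 15), cursors c1@9 c3@9 c2@12, authorship ....1313.22....
After op 7 (move_right): buffer="yuwxiiccciciquf" (len 15), cursors c1@10 c3@10 c2@13, authorship ....1313.22....
After op 8 (insert('j')): buffer="yuwxiicccijjciqjuf" (len 18), cursors c1@12 c3@12 c2@16, authorship ....1313.2132..2..
Authorship (.=original, N=cursor N): . . . . 1 3 1 3 . 2 1 3 2 . . 2 . .
Index 6: author = 1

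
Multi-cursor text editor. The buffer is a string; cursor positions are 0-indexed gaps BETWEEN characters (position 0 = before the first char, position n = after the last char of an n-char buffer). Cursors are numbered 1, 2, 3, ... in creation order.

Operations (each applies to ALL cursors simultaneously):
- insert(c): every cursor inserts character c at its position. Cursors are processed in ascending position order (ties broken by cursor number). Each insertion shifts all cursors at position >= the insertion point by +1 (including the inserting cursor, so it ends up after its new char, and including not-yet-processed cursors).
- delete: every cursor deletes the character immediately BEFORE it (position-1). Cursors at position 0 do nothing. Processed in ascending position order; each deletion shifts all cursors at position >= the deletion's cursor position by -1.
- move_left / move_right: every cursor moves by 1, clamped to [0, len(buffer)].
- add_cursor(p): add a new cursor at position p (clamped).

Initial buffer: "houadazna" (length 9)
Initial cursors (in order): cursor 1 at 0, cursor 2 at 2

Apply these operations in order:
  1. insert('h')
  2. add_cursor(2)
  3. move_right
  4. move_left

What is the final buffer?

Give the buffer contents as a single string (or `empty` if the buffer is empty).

After op 1 (insert('h')): buffer="hhohuadazna" (len 11), cursors c1@1 c2@4, authorship 1..2.......
After op 2 (add_cursor(2)): buffer="hhohuadazna" (len 11), cursors c1@1 c3@2 c2@4, authorship 1..2.......
After op 3 (move_right): buffer="hhohuadazna" (len 11), cursors c1@2 c3@3 c2@5, authorship 1..2.......
After op 4 (move_left): buffer="hhohuadazna" (len 11), cursors c1@1 c3@2 c2@4, authorship 1..2.......

Answer: hhohuadazna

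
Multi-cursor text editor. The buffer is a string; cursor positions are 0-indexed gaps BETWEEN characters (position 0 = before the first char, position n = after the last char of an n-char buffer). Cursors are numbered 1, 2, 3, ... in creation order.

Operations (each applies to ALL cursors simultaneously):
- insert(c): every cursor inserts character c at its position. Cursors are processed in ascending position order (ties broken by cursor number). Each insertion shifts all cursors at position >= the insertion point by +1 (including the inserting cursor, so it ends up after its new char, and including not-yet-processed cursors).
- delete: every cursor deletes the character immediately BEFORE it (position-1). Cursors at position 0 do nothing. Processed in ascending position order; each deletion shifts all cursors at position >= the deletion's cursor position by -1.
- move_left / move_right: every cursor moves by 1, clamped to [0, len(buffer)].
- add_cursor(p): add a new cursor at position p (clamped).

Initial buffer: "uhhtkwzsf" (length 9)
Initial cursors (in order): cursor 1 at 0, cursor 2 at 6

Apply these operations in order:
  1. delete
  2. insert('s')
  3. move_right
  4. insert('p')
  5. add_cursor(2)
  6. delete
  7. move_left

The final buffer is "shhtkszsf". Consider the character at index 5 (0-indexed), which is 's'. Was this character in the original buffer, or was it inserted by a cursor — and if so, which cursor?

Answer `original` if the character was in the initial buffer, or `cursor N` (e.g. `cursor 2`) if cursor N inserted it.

Answer: cursor 2

Derivation:
After op 1 (delete): buffer="uhhtkzsf" (len 8), cursors c1@0 c2@5, authorship ........
After op 2 (insert('s')): buffer="suhhtkszsf" (len 10), cursors c1@1 c2@7, authorship 1.....2...
After op 3 (move_right): buffer="suhhtkszsf" (len 10), cursors c1@2 c2@8, authorship 1.....2...
After op 4 (insert('p')): buffer="suphhtkszpsf" (len 12), cursors c1@3 c2@10, authorship 1.1....2.2..
After op 5 (add_cursor(2)): buffer="suphhtkszpsf" (len 12), cursors c3@2 c1@3 c2@10, authorship 1.1....2.2..
After op 6 (delete): buffer="shhtkszsf" (len 9), cursors c1@1 c3@1 c2@7, authorship 1....2...
After op 7 (move_left): buffer="shhtkszsf" (len 9), cursors c1@0 c3@0 c2@6, authorship 1....2...
Authorship (.=original, N=cursor N): 1 . . . . 2 . . .
Index 5: author = 2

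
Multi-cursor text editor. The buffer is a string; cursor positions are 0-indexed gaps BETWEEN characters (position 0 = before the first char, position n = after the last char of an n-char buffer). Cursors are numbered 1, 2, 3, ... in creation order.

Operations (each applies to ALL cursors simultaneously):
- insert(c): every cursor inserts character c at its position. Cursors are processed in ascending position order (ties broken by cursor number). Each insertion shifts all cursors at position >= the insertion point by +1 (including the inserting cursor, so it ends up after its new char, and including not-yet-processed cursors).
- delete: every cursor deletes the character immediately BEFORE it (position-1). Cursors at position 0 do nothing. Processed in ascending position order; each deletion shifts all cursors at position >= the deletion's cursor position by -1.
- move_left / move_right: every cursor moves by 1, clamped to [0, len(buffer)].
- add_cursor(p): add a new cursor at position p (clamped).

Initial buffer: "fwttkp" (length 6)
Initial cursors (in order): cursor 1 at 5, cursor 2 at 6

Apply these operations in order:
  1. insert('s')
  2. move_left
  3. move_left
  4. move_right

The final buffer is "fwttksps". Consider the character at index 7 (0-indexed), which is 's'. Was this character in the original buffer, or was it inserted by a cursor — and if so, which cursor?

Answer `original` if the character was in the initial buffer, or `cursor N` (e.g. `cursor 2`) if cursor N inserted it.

Answer: cursor 2

Derivation:
After op 1 (insert('s')): buffer="fwttksps" (len 8), cursors c1@6 c2@8, authorship .....1.2
After op 2 (move_left): buffer="fwttksps" (len 8), cursors c1@5 c2@7, authorship .....1.2
After op 3 (move_left): buffer="fwttksps" (len 8), cursors c1@4 c2@6, authorship .....1.2
After op 4 (move_right): buffer="fwttksps" (len 8), cursors c1@5 c2@7, authorship .....1.2
Authorship (.=original, N=cursor N): . . . . . 1 . 2
Index 7: author = 2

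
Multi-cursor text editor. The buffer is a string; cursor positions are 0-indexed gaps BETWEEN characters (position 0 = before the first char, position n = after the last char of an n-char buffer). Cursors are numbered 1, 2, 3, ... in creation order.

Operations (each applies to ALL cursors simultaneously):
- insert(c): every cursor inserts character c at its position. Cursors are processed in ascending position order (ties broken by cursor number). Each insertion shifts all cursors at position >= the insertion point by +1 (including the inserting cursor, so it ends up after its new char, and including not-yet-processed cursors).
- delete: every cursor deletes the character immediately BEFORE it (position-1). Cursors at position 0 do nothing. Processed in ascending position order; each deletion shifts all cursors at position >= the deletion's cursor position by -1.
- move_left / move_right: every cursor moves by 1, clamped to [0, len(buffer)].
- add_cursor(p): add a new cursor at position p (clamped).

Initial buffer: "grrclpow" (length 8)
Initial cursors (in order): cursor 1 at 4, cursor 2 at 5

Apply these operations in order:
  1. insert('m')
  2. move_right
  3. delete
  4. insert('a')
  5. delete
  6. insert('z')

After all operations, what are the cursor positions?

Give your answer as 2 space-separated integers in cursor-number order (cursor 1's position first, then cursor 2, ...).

After op 1 (insert('m')): buffer="grrcmlmpow" (len 10), cursors c1@5 c2@7, authorship ....1.2...
After op 2 (move_right): buffer="grrcmlmpow" (len 10), cursors c1@6 c2@8, authorship ....1.2...
After op 3 (delete): buffer="grrcmmow" (len 8), cursors c1@5 c2@6, authorship ....12..
After op 4 (insert('a')): buffer="grrcmamaow" (len 10), cursors c1@6 c2@8, authorship ....1122..
After op 5 (delete): buffer="grrcmmow" (len 8), cursors c1@5 c2@6, authorship ....12..
After op 6 (insert('z')): buffer="grrcmzmzow" (len 10), cursors c1@6 c2@8, authorship ....1122..

Answer: 6 8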